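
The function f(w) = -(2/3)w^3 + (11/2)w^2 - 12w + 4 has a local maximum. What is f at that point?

f'(w) = -2w^2 + 11w - 12 = 0 at w = 3/2, 4.
Second-derivative test with f''(w) = -4w + 11: f''(3/2) = 5 > 0 ⇒ local minimum; f''(4) = -5 < 0 ⇒ local maximum.
The local maximum is f(4) = 4/3.

4/3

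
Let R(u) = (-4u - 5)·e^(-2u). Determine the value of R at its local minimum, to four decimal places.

R'(u) = (-4)·e^(-2u) + (-4u - 5)·(-2)·e^(-2u) = (8u + 6)·e^(-2u). Since e^(-2u) > 0, the only critical point is u = -3/4.
R''(-3/4) has the same sign as 8 > 0, so this is a local minimum.
R(-3/4) = (-2)·e^(3/2) ≈ -8.9634.

-8.9634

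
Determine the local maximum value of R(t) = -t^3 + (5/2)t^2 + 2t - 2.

Critical points: R'(t) = -3t^2 + 5t + 2 vanishes at t = -1/3, 2.
Since R''(t) = -6t + 5, we get R''(-1/3) = 7 > 0 ⇒ local minimum; R''(2) = -7 < 0 ⇒ local maximum.
Thus R has its local maximum at t = 2, with value 4.

4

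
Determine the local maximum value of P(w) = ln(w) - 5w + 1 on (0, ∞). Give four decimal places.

-1.6094

P'(w) = 1/w − 5 = 0 gives w = 1/5.
P''(w) = -1/w², which is negative for w > 0, so this is a local maximum.
P(1/5) = 1·ln(1/5) - 1 + 1 ≈ -1.6094.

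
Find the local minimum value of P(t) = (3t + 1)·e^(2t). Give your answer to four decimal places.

-0.2833

P'(t) = 3·e^(2t) + (3t + 1)·2·e^(2t) = (6t + 5)·e^(2t). Since e^(2t) > 0, the only critical point is t = -5/6.
P''(-5/6) has the same sign as 6 > 0, so this is a local minimum.
P(-5/6) = (-3/2)·e^(-5/3) ≈ -0.2833.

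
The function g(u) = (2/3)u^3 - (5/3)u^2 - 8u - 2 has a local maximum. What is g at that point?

g'(u) = 2u^2 - (10/3)u - 8 = 0 at u = -4/3, 3.
g''(u) = 4u - 10/3. g''(-4/3) = -26/3 < 0 ⇒ local maximum; g''(3) = 26/3 > 0 ⇒ local minimum.
Thus g has its local maximum at u = -4/3, with value 334/81.

334/81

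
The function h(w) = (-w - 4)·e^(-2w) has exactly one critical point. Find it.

-7/2

h'(w) = (-1)·e^(-2w) + (-w - 4)·(-2)·e^(-2w) = (2w + 7)·e^(-2w). Since e^(-2w) > 0, the only critical point is w = -7/2.
h''(-7/2) has the same sign as 2 > 0, so this is a local minimum.
h(-7/2) = (-1/2)·e^(7) ≈ -548.3166.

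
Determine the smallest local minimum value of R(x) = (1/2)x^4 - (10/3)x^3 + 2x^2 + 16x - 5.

-91/6

R'(x) = 2x^3 - 10x^2 + 4x + 16. Setting R'(x) = 0 gives x ∈ {-1, 2, 4}.
Second-derivative test with R''(x) = 6x^2 - 20x + 4: R''(-1) = 30 > 0 ⇒ local minimum; R''(2) = -12 < 0 ⇒ local maximum; R''(4) = 20 > 0 ⇒ local minimum.
So the smallest local minimum value is R(-1) = -91/6.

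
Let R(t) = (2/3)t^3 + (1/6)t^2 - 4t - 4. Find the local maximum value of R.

Critical points: R'(t) = 2t^2 + (1/3)t - 4 vanishes at t = -3/2, 4/3.
Second-derivative test with R''(t) = 4t + 1/3: R''(-3/2) = -17/3 < 0 ⇒ local maximum; R''(4/3) = 17/3 > 0 ⇒ local minimum.
Thus R has its local maximum at t = -3/2, with value 1/8.

1/8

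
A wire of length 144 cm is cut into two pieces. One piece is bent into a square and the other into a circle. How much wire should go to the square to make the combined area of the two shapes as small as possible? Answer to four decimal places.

Let x be the length used for the square. Square side x/4; circle radius (144−x)/(2π).
A(x) = (x/4)² + π·((144−x)/(2π))² = x²/16 + (144−x)²/(4π) for 0 ≤ x ≤ 144. A'(x) = x/8 − (144−x)/(2π) = 0 gives x = 4·144/(π+4) ≈ 80.6543.
A'' = 1/8 + 1/(2π) > 0, so this gives the minimum combined area; x ≈ 80.6543 cm to the square.

80.6543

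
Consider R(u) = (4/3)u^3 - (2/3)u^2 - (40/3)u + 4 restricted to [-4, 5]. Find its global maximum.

262/3

R'(u) = 4u^2 - (4/3)u - 40/3, which vanishes at u = -5/3 and u = 2.
Evaluating at the critical points and endpoints: R(-4) = -116/3,  R(-5/3) = 1474/81,  R(2) = -44/3,  R(5) = 262/3.
The maximum over the interval is 262/3, attained at u = 5.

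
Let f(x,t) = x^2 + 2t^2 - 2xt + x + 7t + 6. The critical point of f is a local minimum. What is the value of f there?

∂f/∂x = 2x - 2t + 1 = 0 and ∂f/∂t = -2x + 4t + 7 = 0, so (x, t) = (-9/2, -4).
The Hessian has f_{xx} = 2, f_{tt} = 4, f_{xt} = -2, giving D = 4 > 0 with f_{xx} > 0, so the point is a local minimum.
f(-9/2, -4) = -41/4.

-41/4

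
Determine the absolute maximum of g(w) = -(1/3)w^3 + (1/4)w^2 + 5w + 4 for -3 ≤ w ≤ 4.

617/48

g'(w) = -w^2 + (1/2)w + 5, which vanishes at w = -2 and w = 5/2.
Compare values at every candidate in [-3, 4]: g(-3) = 1/4,  g(-2) = -7/3,  g(5/2) = 617/48,  g(4) = 20/3.
Hence the absolute maximum is 617/48 at w = 5/2.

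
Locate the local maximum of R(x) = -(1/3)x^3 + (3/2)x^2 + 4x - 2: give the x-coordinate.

4

R'(x) = -x^2 + 3x + 4 = 0 at x = -1, 4.
Second-derivative test with R''(x) = -2x + 3: R''(-1) = 5 > 0 ⇒ local minimum; R''(4) = -5 < 0 ⇒ local maximum.
The local maximum is R(4) = 50/3.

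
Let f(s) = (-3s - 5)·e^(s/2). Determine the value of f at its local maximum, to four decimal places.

By the product rule, f'(s) = (-(3/2)s - 11/2)·e^(s/2). Since e^(s/2) > 0, the only critical point is s = -11/3.
f''(-11/3) has the same sign as -3/2 < 0, so this is a local maximum.
f(-11/3) = (6)·e^(-11/6) ≈ 0.9593.

0.9593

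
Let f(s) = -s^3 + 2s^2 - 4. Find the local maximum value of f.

-76/27

f'(s) = -3s^2 + 4s = 0 at s = 0, 4/3.
f''(s) = -6s + 4. f''(0) = 4 > 0 ⇒ local minimum; f''(4/3) = -4 < 0 ⇒ local maximum.
The local maximum is f(4/3) = -76/27.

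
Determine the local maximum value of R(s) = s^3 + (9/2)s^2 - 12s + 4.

60

R'(s) = 3s^2 + 9s - 12. Setting R'(s) = 0 gives s ∈ {-4, 1}.
Since R''(s) = 6s + 9, we get R''(-4) = -15 < 0 ⇒ local maximum; R''(1) = 15 > 0 ⇒ local minimum.
The local maximum is R(-4) = 60.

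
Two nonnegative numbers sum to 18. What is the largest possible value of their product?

With x + y = 18, the product is P(x) = x(18 − x).
P'(x) = 18 − 2x = 0 gives x = 9; P'' = −2 < 0, so this is the maximum.
P = 9·9 = 81.

81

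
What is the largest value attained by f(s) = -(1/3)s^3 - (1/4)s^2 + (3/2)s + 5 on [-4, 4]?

Differentiating, f'(s) = -s^2 - (1/2)s + 3/2; which vanishes at s = -3/2 and s = 1.
Compare values at every candidate in [-4, 4]: f(-4) = 49/3; f(-3/2) = 53/16; f(1) = 71/12; f(4) = -43/3.
Hence the absolute maximum is 49/3 at s = -4.

49/3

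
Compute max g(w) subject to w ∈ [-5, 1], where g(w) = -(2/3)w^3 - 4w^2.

0

Differentiating, g'(w) = -2w^2 - 8w; which vanishes at w = -4 and w = 0.
Evaluating at the critical points and endpoints: g(-5) = -50/3,  g(-4) = -64/3,  g(0) = 0,  g(1) = -14/3.
Hence the absolute maximum is 0 at w = 0.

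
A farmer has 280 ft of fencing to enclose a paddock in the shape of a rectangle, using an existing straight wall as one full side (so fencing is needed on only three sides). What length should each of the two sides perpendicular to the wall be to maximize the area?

70

Let the sides perpendicular to the wall have length x and the parallel side y, so 2x + y = 280 and the area is A = xy = x(280 − 2x).
A'(x) = 280 − 4x = 0 gives x = 70, and A''(x) = −4 < 0 confirms a maximum.
Then y = 280 − 2·70 = 140 and A = 9800.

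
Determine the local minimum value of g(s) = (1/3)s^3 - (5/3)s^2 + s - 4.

g'(s) = s^2 - (10/3)s + 1. Setting g'(s) = 0 gives s ∈ {1/3, 3}.
Second-derivative test with g''(s) = 2s - 10/3: g''(1/3) = -8/3 < 0 ⇒ local maximum; g''(3) = 8/3 > 0 ⇒ local minimum.
The local minimum is g(3) = -7.

-7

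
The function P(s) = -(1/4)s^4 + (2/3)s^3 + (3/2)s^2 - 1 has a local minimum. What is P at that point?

-1

P'(s) = -s^3 + 2s^2 + 3s. Setting P'(s) = 0 gives s ∈ {-1, 0, 3}.
Second-derivative test with P''(s) = -3s^2 + 4s + 3: P''(-1) = -4 < 0 ⇒ local maximum; P''(0) = 3 > 0 ⇒ local minimum; P''(3) = -12 < 0 ⇒ local maximum.
So the local minimum value is P(0) = -1.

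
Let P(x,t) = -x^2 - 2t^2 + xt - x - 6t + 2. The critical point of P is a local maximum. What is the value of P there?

∂P/∂x = -2x + t - 1 = 0 and ∂P/∂t = x - 4t - 6 = 0, so (x, t) = (-10/7, -13/7).
The Hessian has P_{xx} = -2, P_{tt} = -4, P_{xt} = 1, giving D = 7 > 0 with P_{xx} < 0, so the point is a local maximum.
P(-10/7, -13/7) = 58/7.

58/7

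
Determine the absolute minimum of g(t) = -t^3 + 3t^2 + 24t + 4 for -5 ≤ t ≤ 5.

The derivative is -3t^2 + 6t + 24, which vanishes at t = -2 and t = 4.
Candidates: g(-5) = 84,  g(-2) = -24,  g(4) = 84,  g(5) = 74.
Hence the absolute minimum is -24 at t = -2.

-24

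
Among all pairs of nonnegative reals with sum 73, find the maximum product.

With x + y = 73, the product is P(x) = x(73 − x).
P'(x) = 73 − 2x = 0 gives x = 73/2; P'' = −2 < 0, so this is the maximum.
P = 73/2·73/2 = 5329/4.

5329/4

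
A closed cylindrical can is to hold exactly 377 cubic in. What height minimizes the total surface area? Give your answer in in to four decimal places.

With radius r and height h, πr²h = 377 so h = 377/(πr²), and S(r) = 2πr² + 2πrh = 2πr² + 2·377/r.
S'(r) = 4πr − 2·377/r² = 0 ⇒ r³ = 377/(2π), so r ≈ 3.9149 and h = 2r ≈ 7.8298.
S''(r) = 4π + 4·377/r³ > 0, so this is the minimum; S ≈ 288.8964.

7.8298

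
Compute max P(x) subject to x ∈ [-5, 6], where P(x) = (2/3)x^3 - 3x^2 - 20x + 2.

74/3

P'(x) = 2x^2 - 6x - 20, which vanishes at x = -2 and x = 5.
Evaluating at the critical points and endpoints: P(-5) = -169/3; P(-2) = 74/3; P(5) = -269/3; P(6) = -82.
The maximum over the interval is 74/3, attained at x = -2.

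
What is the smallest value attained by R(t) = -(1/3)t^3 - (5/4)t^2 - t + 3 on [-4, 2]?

-20/3

Differentiating, R'(t) = -t^2 - (5/2)t - 1; which vanishes at t = -2 and t = -1/2.
Compare values at every candidate in [-4, 2]: R(-4) = 25/3; R(-2) = 8/3; R(-1/2) = 155/48; R(2) = -20/3.
So the minimum is R(2) = -20/3.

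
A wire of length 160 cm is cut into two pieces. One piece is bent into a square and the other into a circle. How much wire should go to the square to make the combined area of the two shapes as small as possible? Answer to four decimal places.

89.6159

Let x be the length used for the square. Square side x/4; circle radius (160−x)/(2π).
A(x) = (x/4)² + π·((160−x)/(2π))² = x²/16 + (160−x)²/(4π) for 0 ≤ x ≤ 160. A'(x) = x/8 − (160−x)/(2π) = 0 gives x = 4·160/(π+4) ≈ 89.6159.
A'' = 1/8 + 1/(2π) > 0, so this gives the minimum combined area; x ≈ 89.6159 cm to the square.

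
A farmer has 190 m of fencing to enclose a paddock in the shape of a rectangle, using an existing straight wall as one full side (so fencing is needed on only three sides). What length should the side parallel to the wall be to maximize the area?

95

Let the sides perpendicular to the wall have length x and the parallel side y, so 2x + y = 190 and the area is A = xy = x(190 − 2x).
A'(x) = 190 − 4x = 0 gives x = 95/2, and A''(x) = −4 < 0 confirms a maximum.
Then y = 190 − 2·95/2 = 95 and A = 9025/2.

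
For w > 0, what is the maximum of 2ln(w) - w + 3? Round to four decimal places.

g'(w) = 2/w − 1 = 0 gives w = 2.
g''(w) = -2/w², which is negative for w > 0, so this is a local maximum.
g(2) = 2·ln(2) - 2 + 3 ≈ 2.3863.

2.3863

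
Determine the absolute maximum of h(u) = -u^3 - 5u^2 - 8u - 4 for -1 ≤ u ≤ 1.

0

The derivative is -3u^2 - 10u - 8, which has no zeros in [-1, 1].
Compare values at every candidate in [-1, 1]: h(-1) = 0; h(1) = -18.
Hence the absolute maximum is 0 at u = -1.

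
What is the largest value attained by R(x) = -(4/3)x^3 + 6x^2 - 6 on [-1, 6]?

The derivative is -4x^2 + 12x, which vanishes at x = 0 and x = 3.
Evaluating at the critical points and endpoints: R(-1) = 4/3,  R(0) = -6,  R(3) = 12,  R(6) = -78.
Hence the absolute maximum is 12 at x = 3.

12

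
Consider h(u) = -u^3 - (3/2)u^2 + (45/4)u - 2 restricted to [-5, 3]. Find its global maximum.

117/4

The derivative is -3u^2 - 3u + 45/4, which vanishes at u = -5/2 and u = 3/2.
Evaluating at the critical points and endpoints: h(-5) = 117/4; h(-5/2) = -191/8; h(3/2) = 65/8; h(3) = -35/4.
The maximum over the interval is 117/4, attained at u = -5.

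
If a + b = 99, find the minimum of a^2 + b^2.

9801/2

With a + b = 99, a^2 + b^2 = a^2 + (99 − a)^2.
The derivative 2a − 2(99 − a) = 4a − 198 vanishes at a = 99/2; second derivative 4 > 0, a minimum.
The minimum is 2·(99/2)^2 = 9801/2.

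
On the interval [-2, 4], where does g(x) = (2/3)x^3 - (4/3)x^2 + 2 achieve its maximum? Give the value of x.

4

The derivative is 2x^2 - (8/3)x, which vanishes at x = 0 and x = 4/3.
Candidates: g(-2) = -26/3; g(0) = 2; g(4/3) = 98/81; g(4) = 70/3.
Hence the absolute maximum is 70/3 at x = 4.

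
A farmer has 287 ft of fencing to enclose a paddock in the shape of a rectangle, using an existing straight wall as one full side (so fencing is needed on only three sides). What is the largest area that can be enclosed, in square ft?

Let the sides perpendicular to the wall have length x and the parallel side y, so 2x + y = 287 and the area is A = xy = x(287 − 2x).
A'(x) = 287 − 4x = 0 gives x = 287/4, and A''(x) = −4 < 0 confirms a maximum.
Then y = 287 − 2·287/4 = 287/2 and A = 82369/8.

82369/8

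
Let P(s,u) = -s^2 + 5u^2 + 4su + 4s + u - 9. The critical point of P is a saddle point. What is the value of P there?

∂P/∂s = -2s + 4u + 4 = 0 and ∂P/∂u = 4s + 10u + 1 = 0, so (s, u) = (1, -1/2).
The Hessian has P_{ss} = -2, P_{uu} = 10, P_{su} = 4, giving D = -36 < 0, so the point is a saddle point.
P(1, -1/2) = -29/4.

-29/4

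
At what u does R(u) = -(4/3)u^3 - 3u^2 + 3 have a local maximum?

R'(u) = -4u^2 - 6u = 0 at u = -3/2, 0.
R''(u) = -8u - 6. R''(-3/2) = 6 > 0 ⇒ local minimum; R''(0) = -6 < 0 ⇒ local maximum.
Thus R has its local maximum at u = 0, with value 3.

0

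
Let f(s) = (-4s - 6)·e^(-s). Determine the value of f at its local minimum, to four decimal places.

-6.5949

f'(s) = (-4)·e^(-s) + (-4s - 6)·(-1)·e^(-s) = (4s + 2)·e^(-s). Since e^(-s) > 0, the only critical point is s = -1/2.
f''(-1/2) has the same sign as 4 > 0, so this is a local minimum.
f(-1/2) = (-4)·e^(1/2) ≈ -6.5949.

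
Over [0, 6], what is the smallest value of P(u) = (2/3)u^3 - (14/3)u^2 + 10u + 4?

Differentiating, P'(u) = 2u^2 - (28/3)u + 10; which vanishes at u = 5/3 and u = 3.
Candidates: P(0) = 4, P(5/3) = 874/81, P(3) = 10, P(6) = 40.
Hence the absolute minimum is 4 at u = 0.

4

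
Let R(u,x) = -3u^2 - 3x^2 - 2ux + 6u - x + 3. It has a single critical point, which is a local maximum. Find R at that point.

∂R/∂u = -6u - 2x + 6 = 0 and ∂R/∂x = -2u - 6x - 1 = 0, so (u, x) = (19/16, -9/16).
The Hessian has R_{uu} = -6, R_{xx} = -6, R_{ux} = -2, giving D = 32 > 0 with R_{uu} < 0, so the point is a local maximum.
R(19/16, -9/16) = 219/32.

219/32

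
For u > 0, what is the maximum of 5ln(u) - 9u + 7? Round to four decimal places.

f'(u) = 5/u − 9 = 0 gives u = 5/9.
f''(u) = -5/u², which is negative for u > 0, so this is a local maximum.
f(5/9) = 5·ln(5/9) - 5 + 7 ≈ -0.9389.

-0.9389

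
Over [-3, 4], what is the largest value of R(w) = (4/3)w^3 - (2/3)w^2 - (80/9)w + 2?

R'(w) = 4w^2 - (4/3)w - 80/9, which vanishes at w = -4/3 and w = 5/3.
Compare values at every candidate in [-3, 4]: R(-3) = -40/3; R(-4/3) = 770/81; R(5/3) = -688/81; R(4) = 370/9.
So the maximum is R(4) = 370/9.

370/9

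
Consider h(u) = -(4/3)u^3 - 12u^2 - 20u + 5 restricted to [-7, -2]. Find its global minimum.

The derivative is -4u^2 - 24u - 20, whose only zero in [-7, -2] is u = -5.
Evaluating at the critical points and endpoints: h(-7) = 43/3, h(-5) = -85/3, h(-2) = 23/3.
Hence the absolute minimum is -85/3 at u = -5.

-85/3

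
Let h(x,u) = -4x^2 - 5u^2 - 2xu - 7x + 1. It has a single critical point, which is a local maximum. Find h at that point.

321/76

∂h/∂x = -8x - 2u - 7 = 0 and ∂h/∂u = -2x - 10u = 0, so (x, u) = (-35/38, 7/38).
The Hessian has h_{xx} = -8, h_{uu} = -10, h_{xu} = -2, giving D = 76 > 0 with h_{xx} < 0, so the point is a local maximum.
h(-35/38, 7/38) = 321/76.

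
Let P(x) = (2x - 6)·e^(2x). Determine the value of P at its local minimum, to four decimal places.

-148.4132

Differentiating with the product rule gives P'(x) = (4x - 10)·e^(2x). Since e^(2x) > 0, the only critical point is x = 5/2.
P''(5/2) has the same sign as 4 > 0, so this is a local minimum.
P(5/2) = (-1)·e^(5) ≈ -148.4132.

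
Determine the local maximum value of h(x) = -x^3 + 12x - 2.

h'(x) = -3x^2 + 12 = 0 at x = -2, 2.
Since h''(x) = -6x, we get h''(-2) = 12 > 0 ⇒ local minimum; h''(2) = -12 < 0 ⇒ local maximum.
So the local maximum value is h(2) = 14.

14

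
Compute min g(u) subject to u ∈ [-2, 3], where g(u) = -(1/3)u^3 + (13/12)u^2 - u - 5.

The derivative is -u^2 + (13/6)u - 1, which vanishes at u = 2/3 and u = 3/2.
Evaluating at the critical points and endpoints: g(-2) = 4, g(2/3) = -428/81, g(3/2) = -83/16, g(3) = -29/4.
So the minimum is g(3) = -29/4.

-29/4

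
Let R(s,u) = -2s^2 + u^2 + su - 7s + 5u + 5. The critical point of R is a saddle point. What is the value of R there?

∂R/∂s = -4s + u - 7 = 0 and ∂R/∂u = s + 2u + 5 = 0, so (s, u) = (-19/9, -13/9).
The Hessian has R_{ss} = -4, R_{uu} = 2, R_{su} = 1, giving D = -9 < 0, so the point is a saddle point.
R(-19/9, -13/9) = 79/9.

79/9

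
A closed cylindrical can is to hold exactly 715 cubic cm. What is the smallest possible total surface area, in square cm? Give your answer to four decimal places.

With radius r and height h, πr²h = 715 so h = 715/(πr²), and S(r) = 2πr² + 2πrh = 2πr² + 2·715/r.
S'(r) = 4πr − 2·715/r² = 0 ⇒ r³ = 715/(2π), so r ≈ 4.8459 and h = 2r ≈ 9.6918.
S''(r) = 4π + 4·715/r³ > 0, so this is the minimum; S ≈ 442.6413.

442.6413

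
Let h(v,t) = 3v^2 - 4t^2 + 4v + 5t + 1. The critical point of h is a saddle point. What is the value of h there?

∂h/∂v = 6v + 4 = 0 and ∂h/∂t = -8t + 5 = 0, so (v, t) = (-2/3, 5/8).
The Hessian has h_{vv} = 6, h_{tt} = -8, h_{vt} = 0, giving D = -48 < 0, so the point is a saddle point.
h(-2/3, 5/8) = 59/48.

59/48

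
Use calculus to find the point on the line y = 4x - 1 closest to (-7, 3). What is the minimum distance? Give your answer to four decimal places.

Minimize D(x)^2 = (x + 7)^2 + (4x - 4)^2.
d/dx[D^2] = 2(x + 7) + 2·4·(4x - 4) = 0 ⇒ x = 9/17.
Then y = 19/17 and the distance is √(1024/17) ≈ 7.7611.

7.7611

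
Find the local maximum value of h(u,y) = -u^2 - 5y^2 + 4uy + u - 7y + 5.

∂h/∂u = -2u + 4y + 1 = 0 and ∂h/∂y = 4u - 10y - 7 = 0, so (u, y) = (-9/2, -5/2).
The Hessian has h_{uu} = -2, h_{yy} = -10, h_{uy} = 4, giving D = 4 > 0 with h_{uu} < 0, so the point is a local maximum.
h(-9/2, -5/2) = 23/2.

23/2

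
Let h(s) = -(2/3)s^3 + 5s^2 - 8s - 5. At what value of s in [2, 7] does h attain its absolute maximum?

Differentiating, h'(s) = -2s^2 + 10s - 8; whose only zero in [2, 7] is s = 4.
Compare values at every candidate in [2, 7]: h(2) = -19/3, h(4) = 1/3, h(7) = -134/3.
The maximum over the interval is 1/3, attained at s = 4.

4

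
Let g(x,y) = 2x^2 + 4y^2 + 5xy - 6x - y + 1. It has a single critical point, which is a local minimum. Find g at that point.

∂g/∂x = 4x + 5y - 6 = 0 and ∂g/∂y = 5x + 8y - 1 = 0, so (x, y) = (43/7, -26/7).
The Hessian has g_{xx} = 4, g_{yy} = 8, g_{xy} = 5, giving D = 7 > 0 with g_{xx} > 0, so the point is a local minimum.
g(43/7, -26/7) = -109/7.

-109/7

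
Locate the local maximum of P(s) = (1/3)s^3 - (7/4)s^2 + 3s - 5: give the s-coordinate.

Critical points: P'(s) = s^2 - (7/2)s + 3 vanishes at s = 3/2, 2.
Second-derivative test with P''(s) = 2s - 7/2: P''(3/2) = -1/2 < 0 ⇒ local maximum; P''(2) = 1/2 > 0 ⇒ local minimum.
Thus P has its local maximum at s = 3/2, with value -53/16.

3/2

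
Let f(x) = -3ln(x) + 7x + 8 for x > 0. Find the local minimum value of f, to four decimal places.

13.5419

f'(x) = -3/x + 7 = 0 gives x = 3/7.
f''(x) = 3/x², which is positive for x > 0, so this is a local minimum.
f(3/7) = -3·ln(3/7) + 3 + 8 ≈ 13.5419.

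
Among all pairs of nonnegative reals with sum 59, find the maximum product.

3481/4

With x + y = 59, the product is P(x) = x(59 − x).
P'(x) = 59 − 2x = 0 gives x = 59/2; P'' = −2 < 0, so this is the maximum.
P = 59/2·59/2 = 3481/4.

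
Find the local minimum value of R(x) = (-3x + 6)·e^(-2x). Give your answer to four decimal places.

-0.0101

By the product rule, R'(x) = (6x - 15)·e^(-2x). Since e^(-2x) > 0, the only critical point is x = 5/2.
R''(5/2) has the same sign as 6 > 0, so this is a local minimum.
R(5/2) = (-3/2)·e^(-5) ≈ -0.0101.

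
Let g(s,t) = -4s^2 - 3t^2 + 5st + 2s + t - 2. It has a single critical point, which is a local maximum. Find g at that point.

-20/23

∂g/∂s = -8s + 5t + 2 = 0 and ∂g/∂t = 5s - 6t + 1 = 0, so (s, t) = (17/23, 18/23).
The Hessian has g_{ss} = -8, g_{tt} = -6, g_{st} = 5, giving D = 23 > 0 with g_{ss} < 0, so the point is a local maximum.
g(17/23, 18/23) = -20/23.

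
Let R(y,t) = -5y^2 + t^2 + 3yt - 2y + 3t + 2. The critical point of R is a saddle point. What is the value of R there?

∂R/∂y = -10y + 3t - 2 = 0 and ∂R/∂t = 3y + 2t + 3 = 0, so (y, t) = (-13/29, -24/29).
The Hessian has R_{yy} = -10, R_{tt} = 2, R_{yt} = 3, giving D = -29 < 0, so the point is a saddle point.
R(-13/29, -24/29) = 35/29.

35/29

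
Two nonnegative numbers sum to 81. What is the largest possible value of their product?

6561/4

With x + y = 81, the product is P(x) = x(81 − x).
P'(x) = 81 − 2x = 0 gives x = 81/2; P'' = −2 < 0, so this is the maximum.
P = 81/2·81/2 = 6561/4.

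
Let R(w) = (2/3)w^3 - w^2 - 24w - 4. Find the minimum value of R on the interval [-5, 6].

-220/3

Differentiating, R'(w) = 2w^2 - 2w - 24; which vanishes at w = -3 and w = 4.
Evaluating at the critical points and endpoints: R(-5) = 23/3; R(-3) = 41; R(4) = -220/3; R(6) = -40.
So the minimum is R(4) = -220/3.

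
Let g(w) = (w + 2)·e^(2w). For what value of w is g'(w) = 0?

-5/2

Differentiating with the product rule gives g'(w) = (2w + 5)·e^(2w). Since e^(2w) > 0, the only critical point is w = -5/2.
g''(-5/2) has the same sign as 2 > 0, so this is a local minimum.
g(-5/2) = (-1/2)·e^(-5) ≈ -0.0034.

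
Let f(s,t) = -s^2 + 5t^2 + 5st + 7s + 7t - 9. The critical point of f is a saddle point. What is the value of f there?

-454/45

∂f/∂s = -2s + 5t + 7 = 0 and ∂f/∂t = 5s + 10t + 7 = 0, so (s, t) = (7/9, -49/45).
The Hessian has f_{ss} = -2, f_{tt} = 10, f_{st} = 5, giving D = -45 < 0, so the point is a saddle point.
f(7/9, -49/45) = -454/45.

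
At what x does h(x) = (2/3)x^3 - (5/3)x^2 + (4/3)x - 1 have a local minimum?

1

h'(x) = 2x^2 - (10/3)x + 4/3. Setting h'(x) = 0 gives x ∈ {2/3, 1}.
Since h''(x) = 4x - 10/3, we get h''(2/3) = -2/3 < 0 ⇒ local maximum; h''(1) = 2/3 > 0 ⇒ local minimum.
Thus h has its local minimum at x = 1, with value -2/3.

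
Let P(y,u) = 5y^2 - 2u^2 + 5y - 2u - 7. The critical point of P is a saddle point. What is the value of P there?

∂P/∂y = 10y + 5 = 0 and ∂P/∂u = -4u - 2 = 0, so (y, u) = (-1/2, -1/2).
The Hessian has P_{yy} = 10, P_{uu} = -4, P_{yu} = 0, giving D = -40 < 0, so the point is a saddle point.
P(-1/2, -1/2) = -31/4.

-31/4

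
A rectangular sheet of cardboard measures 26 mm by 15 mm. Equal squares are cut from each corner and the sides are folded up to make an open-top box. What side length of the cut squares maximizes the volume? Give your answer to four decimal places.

3.0658

With cut size x, the volume is V(x) = x(26 − 2x)(15 − 2x) for 0 < x < 7.5.
V'(x) = 12x^2 − 164x + 390. Setting V'(x) = 0 gives x ≈ 3.0658 (the root in (0, 7.5)).
V''(x) = 24x − 164 is negative there, so this is the maximum; V ≈ 540.1968.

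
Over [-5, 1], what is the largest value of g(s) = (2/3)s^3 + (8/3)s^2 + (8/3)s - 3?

3

The derivative is 2s^2 + (16/3)s + 8/3, which vanishes at s = -2 and s = -2/3.
Candidates: g(-5) = -33, g(-2) = -3, g(-2/3) = -307/81, g(1) = 3.
The maximum over the interval is 3, attained at s = 1.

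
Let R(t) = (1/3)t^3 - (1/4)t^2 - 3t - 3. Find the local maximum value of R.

Critical points: R'(t) = t^2 - (1/2)t - 3 vanishes at t = -3/2, 2.
R''(t) = 2t - 1/2. R''(-3/2) = -7/2 < 0 ⇒ local maximum; R''(2) = 7/2 > 0 ⇒ local minimum.
So the local maximum value is R(-3/2) = -3/16.

-3/16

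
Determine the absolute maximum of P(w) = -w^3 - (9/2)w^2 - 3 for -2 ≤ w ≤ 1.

-3

P'(w) = -3w^2 - 9w, whose only zero in [-2, 1] is w = 0.
Evaluating at the critical points and endpoints: P(-2) = -13,  P(0) = -3,  P(1) = -17/2.
The maximum over the interval is -3, attained at w = 0.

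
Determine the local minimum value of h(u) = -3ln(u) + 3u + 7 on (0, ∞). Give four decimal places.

h'(u) = -3/u + 3 = 0 gives u = 1.
h''(u) = 3/u², which is positive for u > 0, so this is a local minimum.
h(1) = -3·ln(1) + 3 + 7 ≈ 10.0000.

10.0000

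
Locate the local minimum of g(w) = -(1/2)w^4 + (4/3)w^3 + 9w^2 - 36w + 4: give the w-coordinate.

2

g'(w) = -2w^3 + 4w^2 + 18w - 36 = 0 at w = -3, 2, 3.
Second-derivative test with g''(w) = -6w^2 + 8w + 18: g''(-3) = -60 < 0 ⇒ local maximum; g''(2) = 10 > 0 ⇒ local minimum; g''(3) = -12 < 0 ⇒ local maximum.
The local minimum is g(2) = -88/3.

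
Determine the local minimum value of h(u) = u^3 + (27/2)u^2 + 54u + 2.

-131/2

h'(u) = 3u^2 + 27u + 54 = 0 at u = -6, -3.
h''(u) = 6u + 27. h''(-6) = -9 < 0 ⇒ local maximum; h''(-3) = 9 > 0 ⇒ local minimum.
So the local minimum value is h(-3) = -131/2.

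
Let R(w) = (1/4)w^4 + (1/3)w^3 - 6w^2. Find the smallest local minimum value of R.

Critical points: R'(w) = w^3 + w^2 - 12w vanishes at w = -4, 0, 3.
Since R''(w) = 3w^2 + 2w - 12, we get R''(-4) = 28 > 0 ⇒ local minimum; R''(0) = -12 < 0 ⇒ local maximum; R''(3) = 21 > 0 ⇒ local minimum.
So the smallest local minimum value is R(-4) = -160/3.

-160/3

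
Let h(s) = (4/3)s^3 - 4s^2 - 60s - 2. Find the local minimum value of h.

-706/3

h'(s) = 4s^2 - 8s - 60. Setting h'(s) = 0 gives s ∈ {-3, 5}.
Second-derivative test with h''(s) = 8s - 8: h''(-3) = -32 < 0 ⇒ local maximum; h''(5) = 32 > 0 ⇒ local minimum.
The local minimum is h(5) = -706/3.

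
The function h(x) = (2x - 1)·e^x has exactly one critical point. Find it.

By the product rule, h'(x) = (2x + 1)·e^x. Since e^x > 0, the only critical point is x = -1/2.
h''(-1/2) has the same sign as 2 > 0, so this is a local minimum.
h(-1/2) = (-2)·e^(-1/2) ≈ -1.2131.

-1/2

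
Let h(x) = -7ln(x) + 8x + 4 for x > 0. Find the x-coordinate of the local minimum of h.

h'(x) = -7/x + 8 = 0 gives x = 7/8.
h''(x) = 7/x², which is positive for x > 0, so this is a local minimum.
h(7/8) = -7·ln(7/8) + 7 + 4 ≈ 11.9347.

7/8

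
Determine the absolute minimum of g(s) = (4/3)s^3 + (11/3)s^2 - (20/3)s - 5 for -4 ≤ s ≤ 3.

-601/81

The derivative is 4s^2 + (22/3)s - 20/3, which vanishes at s = -5/2 and s = 2/3.
Evaluating at the critical points and endpoints: g(-4) = -5, g(-5/2) = 55/4, g(2/3) = -601/81, g(3) = 44.
Hence the absolute minimum is -601/81 at s = 2/3.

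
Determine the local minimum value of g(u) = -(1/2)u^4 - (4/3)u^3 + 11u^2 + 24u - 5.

g'(u) = -2u^3 - 4u^2 + 22u + 24 = 0 at u = -4, -1, 3.
Second-derivative test with g''(u) = -6u^2 - 8u + 22: g''(-4) = -42 < 0 ⇒ local maximum; g''(-1) = 24 > 0 ⇒ local minimum; g''(3) = -56 < 0 ⇒ local maximum.
The local minimum is g(-1) = -103/6.

-103/6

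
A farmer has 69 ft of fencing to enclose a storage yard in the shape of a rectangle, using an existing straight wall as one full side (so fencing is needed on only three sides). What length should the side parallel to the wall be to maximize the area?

Let the sides perpendicular to the wall have length x and the parallel side y, so 2x + y = 69 and the area is A = xy = x(69 − 2x).
A'(x) = 69 − 4x = 0 gives x = 69/4, and A''(x) = −4 < 0 confirms a maximum.
Then y = 69 − 2·69/4 = 69/2 and A = 4761/8.

69/2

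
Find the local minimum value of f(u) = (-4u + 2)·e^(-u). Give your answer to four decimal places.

By the product rule, f'(u) = (4u - 6)·e^(-u). Since e^(-u) > 0, the only critical point is u = 3/2.
f''(3/2) has the same sign as 4 > 0, so this is a local minimum.
f(3/2) = (-4)·e^(-3/2) ≈ -0.8925.

-0.8925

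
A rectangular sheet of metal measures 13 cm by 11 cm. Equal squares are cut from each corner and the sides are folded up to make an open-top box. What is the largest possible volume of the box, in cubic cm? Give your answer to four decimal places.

With cut size x, the volume is V(x) = x(13 − 2x)(11 − 2x) for 0 < x < 5.5.
V'(x) = 12x^2 − 96x + 143. Setting V'(x) = 0 gives x ≈ 1.9793 (the root in (0, 5.5)).
V''(x) = 24x − 96 is negative there, so this is the maximum; V ≈ 126.0104.

126.0104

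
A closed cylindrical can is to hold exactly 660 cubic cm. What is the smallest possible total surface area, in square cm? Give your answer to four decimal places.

419.6403

With radius r and height h, πr²h = 660 so h = 660/(πr²), and S(r) = 2πr² + 2πrh = 2πr² + 2·660/r.
S'(r) = 4πr − 2·660/r² = 0 ⇒ r³ = 660/(2π), so r ≈ 4.7183 and h = 2r ≈ 9.4367.
S''(r) = 4π + 4·660/r³ > 0, so this is the minimum; S ≈ 419.6403.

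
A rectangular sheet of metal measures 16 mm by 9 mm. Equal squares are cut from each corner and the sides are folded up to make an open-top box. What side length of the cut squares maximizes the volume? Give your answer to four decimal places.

With cut size x, the volume is V(x) = x(16 − 2x)(9 − 2x) for 0 < x < 4.5.
V'(x) = 12x^2 − 100x + 144. Setting V'(x) = 0 gives x ≈ 1.8513 (the root in (0, 4.5)).
V''(x) = 24x − 100 is negative there, so this is the maximum; V ≈ 120.6015.

1.8513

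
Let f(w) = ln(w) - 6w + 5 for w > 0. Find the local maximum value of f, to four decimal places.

2.2082

f'(w) = 1/w − 6 = 0 gives w = 1/6.
f''(w) = -1/w², which is negative for w > 0, so this is a local maximum.
f(1/6) = 1·ln(1/6) - 1 + 5 ≈ 2.2082.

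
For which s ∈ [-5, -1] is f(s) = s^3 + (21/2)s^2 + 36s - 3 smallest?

-5

Differentiating, f'(s) = 3s^2 + 21s + 36; which vanishes at s = -4 and s = -3.
Compare values at every candidate in [-5, -1]: f(-5) = -91/2, f(-4) = -43, f(-3) = -87/2, f(-1) = -59/2.
So the minimum is f(-5) = -91/2.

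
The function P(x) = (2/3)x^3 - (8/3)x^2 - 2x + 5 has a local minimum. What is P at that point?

P'(x) = 2x^2 - (16/3)x - 2. Setting P'(x) = 0 gives x ∈ {-1/3, 3}.
P''(x) = 4x - 16/3. P''(-1/3) = -20/3 < 0 ⇒ local maximum; P''(3) = 20/3 > 0 ⇒ local minimum.
So the local minimum value is P(3) = -7.

-7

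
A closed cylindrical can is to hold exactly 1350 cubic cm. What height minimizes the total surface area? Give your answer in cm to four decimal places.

With radius r and height h, πr²h = 1350 so h = 1350/(πr²), and S(r) = 2πr² + 2πrh = 2πr² + 2·1350/r.
S'(r) = 4πr − 2·1350/r² = 0 ⇒ r³ = 1350/(2π), so r ≈ 5.9894 and h = 2r ≈ 11.9788.
S''(r) = 4π + 4·1350/r³ > 0, so this is the minimum; S ≈ 676.1926.

11.9788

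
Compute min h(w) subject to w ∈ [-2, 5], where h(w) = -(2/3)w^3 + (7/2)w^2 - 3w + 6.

The derivative is -2w^2 + 7w - 3, which vanishes at w = 1/2 and w = 3.
Evaluating at the critical points and endpoints: h(-2) = 94/3; h(1/2) = 127/24; h(3) = 21/2; h(5) = -29/6.
Hence the absolute minimum is -29/6 at w = 5.

-29/6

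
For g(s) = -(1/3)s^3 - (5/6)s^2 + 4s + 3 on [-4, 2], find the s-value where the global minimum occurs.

The derivative is -s^2 - (5/3)s + 4, which vanishes at s = -3 and s = 4/3.
Compare values at every candidate in [-4, 2]: g(-4) = -5,  g(-3) = -15/2,  g(4/3) = 491/81,  g(2) = 5.
So the minimum is g(-3) = -15/2.

-3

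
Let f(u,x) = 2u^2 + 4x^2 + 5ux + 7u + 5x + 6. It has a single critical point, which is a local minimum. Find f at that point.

-29/7

∂f/∂u = 4u + 5x + 7 = 0 and ∂f/∂x = 5u + 8x + 5 = 0, so (u, x) = (-31/7, 15/7).
The Hessian has f_{uu} = 4, f_{xx} = 8, f_{ux} = 5, giving D = 7 > 0 with f_{uu} > 0, so the point is a local minimum.
f(-31/7, 15/7) = -29/7.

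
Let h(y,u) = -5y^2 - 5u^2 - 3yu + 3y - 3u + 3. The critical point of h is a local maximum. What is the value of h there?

30/7

∂h/∂y = -10y - 3u + 3 = 0 and ∂h/∂u = -3y - 10u - 3 = 0, so (y, u) = (3/7, -3/7).
The Hessian has h_{yy} = -10, h_{uu} = -10, h_{yu} = -3, giving D = 91 > 0 with h_{yy} < 0, so the point is a local maximum.
h(3/7, -3/7) = 30/7.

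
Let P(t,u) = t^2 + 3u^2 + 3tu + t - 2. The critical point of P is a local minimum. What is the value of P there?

-3

∂P/∂t = 2t + 3u + 1 = 0 and ∂P/∂u = 3t + 6u = 0, so (t, u) = (-2, 1).
The Hessian has P_{tt} = 2, P_{uu} = 6, P_{tu} = 3, giving D = 3 > 0 with P_{tt} > 0, so the point is a local minimum.
P(-2, 1) = -3.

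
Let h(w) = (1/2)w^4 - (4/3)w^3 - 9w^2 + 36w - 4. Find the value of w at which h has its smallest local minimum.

Critical points: h'(w) = 2w^3 - 4w^2 - 18w + 36 vanishes at w = -3, 2, 3.
h''(w) = 6w^2 - 8w - 18. h''(-3) = 60 > 0 ⇒ local minimum; h''(2) = -10 < 0 ⇒ local maximum; h''(3) = 12 > 0 ⇒ local minimum.
So the smallest local minimum value is h(-3) = -233/2.

-3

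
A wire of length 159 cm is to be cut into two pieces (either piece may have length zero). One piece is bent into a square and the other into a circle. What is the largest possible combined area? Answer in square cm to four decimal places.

2011.7981

Let x be the length used for the square. Square side x/4; circle radius (159−x)/(2π).
A(x) = (x/4)² + π·((159−x)/(2π))² = x²/16 + (159−x)²/(4π) for 0 ≤ x ≤ 159. A'(x) = x/8 − (159−x)/(2π) = 0 gives x = 4·159/(π+4) ≈ 89.0558.
A'' > 0, so the interior critical point is a minimum; the maximum is at an endpoint. A(0) = 2011.7981 and A(159) = 1580.0625, so the largest area is 2011.7981.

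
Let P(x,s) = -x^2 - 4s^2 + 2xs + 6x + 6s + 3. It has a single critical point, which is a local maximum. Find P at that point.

24

∂P/∂x = -2x + 2s + 6 = 0 and ∂P/∂s = 2x - 8s + 6 = 0, so (x, s) = (5, 2).
The Hessian has P_{xx} = -2, P_{ss} = -8, P_{xs} = 2, giving D = 12 > 0 with P_{xx} < 0, so the point is a local maximum.
P(5, 2) = 24.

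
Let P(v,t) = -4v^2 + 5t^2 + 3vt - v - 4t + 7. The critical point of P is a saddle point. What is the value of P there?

∂P/∂v = -8v + 3t - 1 = 0 and ∂P/∂t = 3v + 10t - 4 = 0, so (v, t) = (2/89, 35/89).
The Hessian has P_{vv} = -8, P_{tt} = 10, P_{vt} = 3, giving D = -89 < 0, so the point is a saddle point.
P(2/89, 35/89) = 552/89.

552/89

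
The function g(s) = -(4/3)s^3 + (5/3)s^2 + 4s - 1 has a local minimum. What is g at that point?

-205/81

g'(s) = -4s^2 + (10/3)s + 4 = 0 at s = -2/3, 3/2.
Since g''(s) = -8s + 10/3, we get g''(-2/3) = 26/3 > 0 ⇒ local minimum; g''(3/2) = -26/3 < 0 ⇒ local maximum.
The local minimum is g(-2/3) = -205/81.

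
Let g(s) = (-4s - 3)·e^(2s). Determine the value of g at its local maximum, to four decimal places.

0.1642

g'(s) = (-4)·e^(2s) + (-4s - 3)·2·e^(2s) = (-8s - 10)·e^(2s). Since e^(2s) > 0, the only critical point is s = -5/4.
g''(-5/4) has the same sign as -8 < 0, so this is a local maximum.
g(-5/4) = (2)·e^(-5/2) ≈ 0.1642.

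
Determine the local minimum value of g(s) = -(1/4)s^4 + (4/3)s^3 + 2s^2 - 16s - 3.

g'(s) = -s^3 + 4s^2 + 4s - 16. Setting g'(s) = 0 gives s ∈ {-2, 2, 4}.
Since g''(s) = -3s^2 + 8s + 4, we get g''(-2) = -24 < 0 ⇒ local maximum; g''(2) = 8 > 0 ⇒ local minimum; g''(4) = -12 < 0 ⇒ local maximum.
The local minimum is g(2) = -61/3.

-61/3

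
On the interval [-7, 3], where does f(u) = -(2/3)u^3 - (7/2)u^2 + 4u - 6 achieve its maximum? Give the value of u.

-7

Differentiating, f'(u) = -2u^2 - 7u + 4; which vanishes at u = -4 and u = 1/2.
Compare values at every candidate in [-7, 3]: f(-7) = 139/6,  f(-4) = -106/3,  f(1/2) = -119/24,  f(3) = -87/2.
So the maximum is f(-7) = 139/6.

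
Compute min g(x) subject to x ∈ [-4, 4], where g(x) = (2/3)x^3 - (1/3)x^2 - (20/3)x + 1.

-61/3

Differentiating, g'(x) = 2x^2 - (2/3)x - 20/3; which vanishes at x = -5/3 and x = 2.
Compare values at every candidate in [-4, 4]: g(-4) = -61/3; g(-5/3) = 656/81; g(2) = -25/3; g(4) = 35/3.
Hence the absolute minimum is -61/3 at x = -4.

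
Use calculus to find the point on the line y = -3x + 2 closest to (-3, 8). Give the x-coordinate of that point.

-21/10

Minimize D(x)^2 = (x + 3)^2 + (-3x - 6)^2.
d/dx[D^2] = 2(x + 3) + 2·(-3)·(-3x - 6) = 0 ⇒ x = -21/10.
Then y = 83/10 and the distance is √(9/10) ≈ 0.9487.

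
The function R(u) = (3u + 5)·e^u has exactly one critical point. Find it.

-8/3

By the product rule, R'(u) = (3u + 8)·e^u. Since e^u > 0, the only critical point is u = -8/3.
R''(-8/3) has the same sign as 3 > 0, so this is a local minimum.
R(-8/3) = (-3)·e^(-8/3) ≈ -0.2085.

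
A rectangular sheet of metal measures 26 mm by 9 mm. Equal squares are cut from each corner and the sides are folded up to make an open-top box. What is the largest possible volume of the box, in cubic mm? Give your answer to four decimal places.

220.0218

With cut size x, the volume is V(x) = x(26 − 2x)(9 − 2x) for 0 < x < 4.5.
V'(x) = 12x^2 − 140x + 234. Setting V'(x) = 0 gives x ≈ 2.0218 (the root in (0, 4.5)).
V''(x) = 24x − 140 is negative there, so this is the maximum; V ≈ 220.0218.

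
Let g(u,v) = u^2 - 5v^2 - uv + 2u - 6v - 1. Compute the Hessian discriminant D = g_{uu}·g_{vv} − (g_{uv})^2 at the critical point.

∂g/∂u = 2u - v + 2 = 0 and ∂g/∂v = -u - 10v - 6 = 0, so (u, v) = (-26/21, -10/21).
The Hessian has g_{uu} = 2, g_{vv} = -10, g_{uv} = -1, giving D = -21 < 0, so the point is a saddle point.
D = (2)·(-10) − (-1)^2 = -21.

-21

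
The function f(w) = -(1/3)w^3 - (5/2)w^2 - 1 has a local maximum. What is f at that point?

-1

Critical points: f'(w) = -w^2 - 5w vanishes at w = -5, 0.
f''(w) = -2w - 5. f''(-5) = 5 > 0 ⇒ local minimum; f''(0) = -5 < 0 ⇒ local maximum.
Thus f has its local maximum at w = 0, with value -1.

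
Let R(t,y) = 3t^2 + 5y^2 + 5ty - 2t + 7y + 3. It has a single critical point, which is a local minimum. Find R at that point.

-132/35

∂R/∂t = 6t + 5y - 2 = 0 and ∂R/∂y = 5t + 10y + 7 = 0, so (t, y) = (11/7, -52/35).
The Hessian has R_{tt} = 6, R_{yy} = 10, R_{ty} = 5, giving D = 35 > 0 with R_{tt} > 0, so the point is a local minimum.
R(11/7, -52/35) = -132/35.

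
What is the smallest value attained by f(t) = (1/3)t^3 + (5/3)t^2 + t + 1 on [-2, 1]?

The derivative is t^2 + (10/3)t + 1, whose only zero in [-2, 1] is t = -1/3.
Candidates: f(-2) = 3; f(-1/3) = 68/81; f(1) = 4.
The minimum over the interval is 68/81, attained at t = -1/3.

68/81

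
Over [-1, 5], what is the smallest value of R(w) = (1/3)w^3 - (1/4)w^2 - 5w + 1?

-377/48

R'(w) = w^2 - (1/2)w - 5, whose only zero in [-1, 5] is w = 5/2.
Compare values at every candidate in [-1, 5]: R(-1) = 65/12; R(5/2) = -377/48; R(5) = 137/12.
The minimum over the interval is -377/48, attained at w = 5/2.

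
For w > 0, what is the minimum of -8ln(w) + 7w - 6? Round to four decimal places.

R'(w) = -8/w + 7 = 0 gives w = 8/7.
R''(w) = 8/w², which is positive for w > 0, so this is a local minimum.
R(8/7) = -8·ln(8/7) + 8 - 6 ≈ 0.9317.

0.9317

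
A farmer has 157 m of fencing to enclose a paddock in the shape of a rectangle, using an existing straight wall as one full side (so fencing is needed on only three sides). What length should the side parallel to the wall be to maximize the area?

Let the sides perpendicular to the wall have length x and the parallel side y, so 2x + y = 157 and the area is A = xy = x(157 − 2x).
A'(x) = 157 − 4x = 0 gives x = 157/4, and A''(x) = −4 < 0 confirms a maximum.
Then y = 157 − 2·157/4 = 157/2 and A = 24649/8.

157/2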